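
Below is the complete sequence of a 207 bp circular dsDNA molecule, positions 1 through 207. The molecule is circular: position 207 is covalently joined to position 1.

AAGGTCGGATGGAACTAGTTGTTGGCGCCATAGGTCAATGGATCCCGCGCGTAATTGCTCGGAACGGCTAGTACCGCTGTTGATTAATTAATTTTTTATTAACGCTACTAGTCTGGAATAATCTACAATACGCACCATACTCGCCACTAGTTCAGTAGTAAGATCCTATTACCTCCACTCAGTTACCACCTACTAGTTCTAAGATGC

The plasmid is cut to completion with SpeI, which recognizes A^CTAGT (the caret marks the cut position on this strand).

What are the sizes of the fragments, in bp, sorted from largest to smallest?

93, 46, 39, 29 bp

SpeI sites (ACTAGT) start at positions 14, 107, 146, 192.
SpeI cuts after the first base of each site, so after positions 14, 107, 146, 192.
Circular molecule, 4 cuts → 4 fragments:
  15–107 → 93 bp
  108–146 → 39 bp
  147–192 → 46 bp
  193–207 then 1–14 → 15 + 14 = 29 bp
Sorted largest to smallest: 93, 46, 39, 29 bp.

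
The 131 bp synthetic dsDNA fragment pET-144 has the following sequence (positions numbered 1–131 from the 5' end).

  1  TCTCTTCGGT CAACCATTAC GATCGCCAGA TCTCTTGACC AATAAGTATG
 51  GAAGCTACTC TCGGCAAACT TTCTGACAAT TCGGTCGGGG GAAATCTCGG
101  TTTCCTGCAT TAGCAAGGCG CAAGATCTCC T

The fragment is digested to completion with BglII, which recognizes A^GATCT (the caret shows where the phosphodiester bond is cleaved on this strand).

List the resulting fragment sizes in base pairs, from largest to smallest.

95, 28, 8 bp

BglII sites (AGATCT) start at positions 28, 123.
BglII cuts after the first base of each site, so after positions 28, 123.
Linear molecule, 2 cuts → 3 fragments:
  1–28 → 28 bp
  29–123 → 95 bp
  124–131 → 8 bp
Sorted largest to smallest: 95, 28, 8 bp.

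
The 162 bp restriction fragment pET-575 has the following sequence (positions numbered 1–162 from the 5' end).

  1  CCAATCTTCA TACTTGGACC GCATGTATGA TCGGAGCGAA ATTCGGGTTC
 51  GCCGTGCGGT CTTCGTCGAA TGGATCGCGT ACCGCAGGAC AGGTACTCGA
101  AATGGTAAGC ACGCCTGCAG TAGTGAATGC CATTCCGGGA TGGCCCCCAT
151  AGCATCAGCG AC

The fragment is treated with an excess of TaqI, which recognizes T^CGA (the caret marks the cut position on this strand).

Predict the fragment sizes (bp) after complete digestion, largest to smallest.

66, 65, 31 bp

TaqI sites (TCGA) start at positions 66, 97.
TaqI cuts after the first base of each site, so after positions 66, 97.
Linear molecule, 2 cuts → 3 fragments:
  1–66 → 66 bp
  67–97 → 31 bp
  98–162 → 65 bp
Sorted largest to smallest: 66, 65, 31 bp.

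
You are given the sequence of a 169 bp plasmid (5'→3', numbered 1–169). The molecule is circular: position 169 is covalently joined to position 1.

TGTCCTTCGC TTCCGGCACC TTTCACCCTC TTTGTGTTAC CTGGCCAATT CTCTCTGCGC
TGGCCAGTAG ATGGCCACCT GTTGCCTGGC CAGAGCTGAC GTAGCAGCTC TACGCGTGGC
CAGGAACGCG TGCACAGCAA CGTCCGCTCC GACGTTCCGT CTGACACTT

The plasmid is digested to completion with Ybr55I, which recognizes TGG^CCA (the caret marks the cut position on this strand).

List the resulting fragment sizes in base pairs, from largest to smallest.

94, 30, 19, 15, 11 bp

Ybr55I sites (TGGCCA) start at positions 42, 61, 72, 87, 117.
Ybr55I cuts after base 3 of each site, so after positions 44, 63, 74, 89, 119.
Circular molecule, 5 cuts → 5 fragments:
  45–63 → 19 bp
  64–74 → 11 bp
  75–89 → 15 bp
  90–119 → 30 bp
  120–169 then 1–44 → 50 + 44 = 94 bp
Sorted largest to smallest: 94, 30, 19, 15, 11 bp.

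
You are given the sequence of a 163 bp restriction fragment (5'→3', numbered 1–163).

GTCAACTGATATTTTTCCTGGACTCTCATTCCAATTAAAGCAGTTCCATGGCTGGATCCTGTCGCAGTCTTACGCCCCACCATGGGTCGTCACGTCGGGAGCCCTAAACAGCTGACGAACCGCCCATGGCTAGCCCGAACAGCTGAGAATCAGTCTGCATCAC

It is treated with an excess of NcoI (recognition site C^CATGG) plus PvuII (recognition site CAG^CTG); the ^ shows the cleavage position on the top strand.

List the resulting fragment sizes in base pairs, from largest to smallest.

46, 34, 31, 21, 18, 13 bp

NcoI sites (CCATGG) start at positions 46, 80, 124.
NcoI cuts after the first base of each site, so after positions 46, 80, 124.
PvuII sites (CAGCTG) start at positions 109, 140.
PvuII cuts after base 3 of each site, so after positions 111, 142.
Combined cut positions: 46, 80, 111, 124, 142.
Linear molecule, 5 cuts → 6 fragments:
  1–46 → 46 bp
  47–80 → 34 bp
  81–111 → 31 bp
  112–124 → 13 bp
  125–142 → 18 bp
  143–163 → 21 bp
Sorted largest to smallest: 46, 34, 31, 21, 18, 13 bp.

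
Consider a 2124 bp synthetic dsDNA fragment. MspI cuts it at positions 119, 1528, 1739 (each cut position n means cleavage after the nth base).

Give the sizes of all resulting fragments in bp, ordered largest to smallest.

Linear molecule, 3 cuts → 4 fragments:
  119 − 0 = 119 bp
  1528 − 119 = 1409 bp
  1739 − 1528 = 211 bp
  2124 − 1739 = 385 bp
Sorted largest to smallest: 1409, 385, 211, 119 bp.

1409, 385, 211, 119 bp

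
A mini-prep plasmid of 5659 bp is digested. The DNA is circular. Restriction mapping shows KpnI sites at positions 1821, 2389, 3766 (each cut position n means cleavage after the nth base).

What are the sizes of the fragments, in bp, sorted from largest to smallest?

Circular molecule, 3 cuts → 3 fragments:
  2389 − 1821 = 568 bp
  3766 − 2389 = 1377 bp
  wrap: 5659 − 3766 + 1821 = 3714 bp
Sorted largest to smallest: 3714, 1377, 568 bp.

3714, 1377, 568 bp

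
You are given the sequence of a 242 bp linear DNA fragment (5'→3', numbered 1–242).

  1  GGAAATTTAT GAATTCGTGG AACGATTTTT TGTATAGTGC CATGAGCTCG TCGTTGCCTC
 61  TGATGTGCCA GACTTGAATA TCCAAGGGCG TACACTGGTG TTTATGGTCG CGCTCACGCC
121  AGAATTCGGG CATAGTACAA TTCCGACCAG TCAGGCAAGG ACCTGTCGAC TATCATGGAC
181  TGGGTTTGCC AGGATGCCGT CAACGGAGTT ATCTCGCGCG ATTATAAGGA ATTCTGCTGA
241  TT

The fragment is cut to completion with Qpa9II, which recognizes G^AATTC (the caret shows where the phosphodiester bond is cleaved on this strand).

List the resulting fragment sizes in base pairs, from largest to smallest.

111, 107, 13, 11 bp

Qpa9II sites (GAATTC) start at positions 11, 122, 229.
Qpa9II cuts after the first base of each site, so after positions 11, 122, 229.
Linear molecule, 3 cuts → 4 fragments:
  1–11 → 11 bp
  12–122 → 111 bp
  123–229 → 107 bp
  230–242 → 13 bp
Sorted largest to smallest: 111, 107, 13, 11 bp.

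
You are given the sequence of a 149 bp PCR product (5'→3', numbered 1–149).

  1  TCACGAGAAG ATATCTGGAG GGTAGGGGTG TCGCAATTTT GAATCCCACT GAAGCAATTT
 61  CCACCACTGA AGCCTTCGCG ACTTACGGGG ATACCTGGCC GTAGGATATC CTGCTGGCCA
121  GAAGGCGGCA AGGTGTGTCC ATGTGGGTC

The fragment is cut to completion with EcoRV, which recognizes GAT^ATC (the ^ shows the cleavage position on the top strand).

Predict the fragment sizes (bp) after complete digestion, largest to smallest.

EcoRV sites (GATATC) start at positions 10, 105.
EcoRV cuts after base 3 of each site, so after positions 12, 107.
Linear molecule, 2 cuts → 3 fragments:
  1–12 → 12 bp
  13–107 → 95 bp
  108–149 → 42 bp
Sorted largest to smallest: 95, 42, 12 bp.

95, 42, 12 bp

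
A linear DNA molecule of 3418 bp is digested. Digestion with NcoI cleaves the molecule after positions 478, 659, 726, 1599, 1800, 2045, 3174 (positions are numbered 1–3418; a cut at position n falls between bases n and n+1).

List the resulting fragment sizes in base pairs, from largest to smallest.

Linear molecule, 7 cuts → 8 fragments:
  478 − 0 = 478 bp
  659 − 478 = 181 bp
  726 − 659 = 67 bp
  1599 − 726 = 873 bp
  1800 − 1599 = 201 bp
  2045 − 1800 = 245 bp
  3174 − 2045 = 1129 bp
  3418 − 3174 = 244 bp
Sorted largest to smallest: 1129, 873, 478, 245, 244, 201, 181, 67 bp.

1129, 873, 478, 245, 244, 201, 181, 67 bp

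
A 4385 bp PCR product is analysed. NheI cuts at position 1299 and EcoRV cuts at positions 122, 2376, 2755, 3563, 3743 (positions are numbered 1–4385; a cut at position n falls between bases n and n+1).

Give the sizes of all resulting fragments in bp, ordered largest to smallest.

Combined cut positions (sorted): 122, 1299, 2376, 2755, 3563, 3743.
Linear molecule, 6 cuts → 7 fragments:
  122 − 0 = 122 bp
  1299 − 122 = 1177 bp
  2376 − 1299 = 1077 bp
  2755 − 2376 = 379 bp
  3563 − 2755 = 808 bp
  3743 − 3563 = 180 bp
  4385 − 3743 = 642 bp
Sorted largest to smallest: 1177, 1077, 808, 642, 379, 180, 122 bp.

1177, 1077, 808, 642, 379, 180, 122 bp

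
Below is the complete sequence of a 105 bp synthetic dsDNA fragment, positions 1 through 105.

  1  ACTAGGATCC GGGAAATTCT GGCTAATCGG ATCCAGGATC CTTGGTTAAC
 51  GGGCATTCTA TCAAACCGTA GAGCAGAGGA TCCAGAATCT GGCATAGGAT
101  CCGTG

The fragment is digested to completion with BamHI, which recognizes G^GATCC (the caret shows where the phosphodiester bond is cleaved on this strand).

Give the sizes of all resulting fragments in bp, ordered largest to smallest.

42, 24, 19, 8, 7, 5 bp

BamHI sites (GGATCC) start at positions 5, 29, 36, 78, 97.
BamHI cuts after the first base of each site, so after positions 5, 29, 36, 78, 97.
Linear molecule, 5 cuts → 6 fragments:
  1–5 → 5 bp
  6–29 → 24 bp
  30–36 → 7 bp
  37–78 → 42 bp
  79–97 → 19 bp
  98–105 → 8 bp
Sorted largest to smallest: 42, 24, 19, 8, 7, 5 bp.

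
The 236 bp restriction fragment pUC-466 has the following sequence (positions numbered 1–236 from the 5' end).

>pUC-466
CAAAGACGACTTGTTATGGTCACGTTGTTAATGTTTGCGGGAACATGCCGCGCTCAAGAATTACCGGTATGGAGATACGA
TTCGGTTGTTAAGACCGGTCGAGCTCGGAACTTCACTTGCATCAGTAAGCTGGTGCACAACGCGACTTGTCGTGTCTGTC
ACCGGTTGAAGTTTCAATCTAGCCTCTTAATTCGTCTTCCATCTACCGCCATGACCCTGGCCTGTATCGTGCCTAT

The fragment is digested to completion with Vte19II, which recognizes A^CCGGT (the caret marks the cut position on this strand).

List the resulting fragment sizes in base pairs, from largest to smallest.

75, 67, 63, 31 bp

Vte19II sites (ACCGGT) start at positions 63, 94, 161.
Vte19II cuts after the first base of each site, so after positions 63, 94, 161.
Linear molecule, 3 cuts → 4 fragments:
  1–63 → 63 bp
  64–94 → 31 bp
  95–161 → 67 bp
  162–236 → 75 bp
Sorted largest to smallest: 75, 67, 63, 31 bp.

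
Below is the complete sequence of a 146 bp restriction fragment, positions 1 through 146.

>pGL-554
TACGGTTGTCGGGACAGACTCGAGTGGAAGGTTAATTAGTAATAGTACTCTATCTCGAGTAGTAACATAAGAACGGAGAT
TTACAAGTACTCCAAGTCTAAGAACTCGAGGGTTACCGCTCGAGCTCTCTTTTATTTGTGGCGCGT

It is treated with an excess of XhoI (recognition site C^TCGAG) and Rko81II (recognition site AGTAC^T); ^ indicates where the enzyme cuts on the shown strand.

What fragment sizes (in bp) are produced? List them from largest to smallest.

XhoI sites (CTCGAG) start at positions 19, 54, 105, 119.
XhoI cuts after the first base of each site, so after positions 19, 54, 105, 119.
Rko81II sites (AGTACT) start at positions 44, 86.
Rko81II cuts after base 5 of each site (before the last base), so after positions 48, 90.
Combined cut positions: 19, 48, 54, 90, 105, 119.
Linear molecule, 6 cuts → 7 fragments:
  1–19 → 19 bp
  20–48 → 29 bp
  49–54 → 6 bp
  55–90 → 36 bp
  91–105 → 15 bp
  106–119 → 14 bp
  120–146 → 27 bp
Sorted largest to smallest: 36, 29, 27, 19, 15, 14, 6 bp.

36, 29, 27, 19, 15, 14, 6 bp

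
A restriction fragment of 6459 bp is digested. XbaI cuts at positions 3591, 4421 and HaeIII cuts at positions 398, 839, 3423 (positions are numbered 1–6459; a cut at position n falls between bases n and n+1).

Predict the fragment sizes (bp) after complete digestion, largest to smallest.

Combined cut positions (sorted): 398, 839, 3423, 3591, 4421.
Linear molecule, 5 cuts → 6 fragments:
  398 − 0 = 398 bp
  839 − 398 = 441 bp
  3423 − 839 = 2584 bp
  3591 − 3423 = 168 bp
  4421 − 3591 = 830 bp
  6459 − 4421 = 2038 bp
Sorted largest to smallest: 2584, 2038, 830, 441, 398, 168 bp.

2584, 2038, 830, 441, 398, 168 bp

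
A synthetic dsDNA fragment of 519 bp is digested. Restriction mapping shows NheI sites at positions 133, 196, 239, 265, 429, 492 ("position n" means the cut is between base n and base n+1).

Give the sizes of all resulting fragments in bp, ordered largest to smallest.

164, 133, 63, 63, 43, 27, 26 bp

Linear molecule, 6 cuts → 7 fragments:
  133 − 0 = 133 bp
  196 − 133 = 63 bp
  239 − 196 = 43 bp
  265 − 239 = 26 bp
  429 − 265 = 164 bp
  492 − 429 = 63 bp
  519 − 492 = 27 bp
Sorted largest to smallest: 164, 133, 63, 63, 43, 27, 26 bp.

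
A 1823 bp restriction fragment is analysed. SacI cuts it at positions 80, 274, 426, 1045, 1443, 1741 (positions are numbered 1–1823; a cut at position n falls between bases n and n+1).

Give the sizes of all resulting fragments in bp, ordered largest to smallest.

Linear molecule, 6 cuts → 7 fragments:
  80 − 0 = 80 bp
  274 − 80 = 194 bp
  426 − 274 = 152 bp
  1045 − 426 = 619 bp
  1443 − 1045 = 398 bp
  1741 − 1443 = 298 bp
  1823 − 1741 = 82 bp
Sorted largest to smallest: 619, 398, 298, 194, 152, 82, 80 bp.

619, 398, 298, 194, 152, 82, 80 bp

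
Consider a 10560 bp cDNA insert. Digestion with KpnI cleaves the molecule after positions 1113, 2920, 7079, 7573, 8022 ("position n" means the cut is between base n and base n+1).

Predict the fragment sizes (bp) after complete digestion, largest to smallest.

4159, 2538, 1807, 1113, 494, 449 bp

Linear molecule, 5 cuts → 6 fragments:
  1113 − 0 = 1113 bp
  2920 − 1113 = 1807 bp
  7079 − 2920 = 4159 bp
  7573 − 7079 = 494 bp
  8022 − 7573 = 449 bp
  10560 − 8022 = 2538 bp
Sorted largest to smallest: 4159, 2538, 1807, 1113, 494, 449 bp.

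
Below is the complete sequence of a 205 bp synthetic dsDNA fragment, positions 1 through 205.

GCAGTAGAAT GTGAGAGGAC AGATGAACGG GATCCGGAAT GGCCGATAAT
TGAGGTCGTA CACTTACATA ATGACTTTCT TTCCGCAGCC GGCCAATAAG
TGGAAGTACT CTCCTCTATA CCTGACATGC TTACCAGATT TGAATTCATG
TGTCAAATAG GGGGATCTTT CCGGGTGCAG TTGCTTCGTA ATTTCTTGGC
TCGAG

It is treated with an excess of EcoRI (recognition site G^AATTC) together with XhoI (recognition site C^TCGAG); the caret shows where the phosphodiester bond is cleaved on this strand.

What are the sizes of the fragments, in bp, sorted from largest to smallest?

The EcoRI site (GAATTC) starts at position 142.
EcoRI cuts after the first base of each site, so after position 142.
The XhoI site (CTCGAG) starts at position 200.
XhoI cuts after the first base of each site, so after position 200.
Combined cut positions: 142, 200.
Linear molecule, 2 cuts → 3 fragments:
  1–142 → 142 bp
  143–200 → 58 bp
  201–205 → 5 bp
Sorted largest to smallest: 142, 58, 5 bp.

142, 58, 5 bp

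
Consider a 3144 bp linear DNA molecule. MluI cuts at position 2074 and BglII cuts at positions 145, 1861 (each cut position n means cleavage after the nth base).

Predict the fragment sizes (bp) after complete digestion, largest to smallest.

Combined cut positions (sorted): 145, 1861, 2074.
Linear molecule, 3 cuts → 4 fragments:
  145 − 0 = 145 bp
  1861 − 145 = 1716 bp
  2074 − 1861 = 213 bp
  3144 − 2074 = 1070 bp
Sorted largest to smallest: 1716, 1070, 213, 145 bp.

1716, 1070, 213, 145 bp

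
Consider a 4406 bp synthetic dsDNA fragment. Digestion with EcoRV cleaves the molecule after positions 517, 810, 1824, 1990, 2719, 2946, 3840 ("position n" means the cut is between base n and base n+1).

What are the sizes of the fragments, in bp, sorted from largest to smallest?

Linear molecule, 7 cuts → 8 fragments:
  517 − 0 = 517 bp
  810 − 517 = 293 bp
  1824 − 810 = 1014 bp
  1990 − 1824 = 166 bp
  2719 − 1990 = 729 bp
  2946 − 2719 = 227 bp
  3840 − 2946 = 894 bp
  4406 − 3840 = 566 bp
Sorted largest to smallest: 1014, 894, 729, 566, 517, 293, 227, 166 bp.

1014, 894, 729, 566, 517, 293, 227, 166 bp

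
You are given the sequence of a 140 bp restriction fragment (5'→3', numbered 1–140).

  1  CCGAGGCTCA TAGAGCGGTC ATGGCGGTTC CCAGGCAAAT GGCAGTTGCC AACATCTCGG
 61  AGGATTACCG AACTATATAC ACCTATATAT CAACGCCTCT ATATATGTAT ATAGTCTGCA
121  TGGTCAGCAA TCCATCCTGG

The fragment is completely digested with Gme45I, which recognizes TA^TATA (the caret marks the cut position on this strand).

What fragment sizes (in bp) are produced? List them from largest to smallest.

Gme45I sites (TATATA) start at positions 74, 84, 100, 108.
Gme45I cuts after base 2 of each site, so after positions 75, 85, 101, 109.
Linear molecule, 4 cuts → 5 fragments:
  1–75 → 75 bp
  76–85 → 10 bp
  86–101 → 16 bp
  102–109 → 8 bp
  110–140 → 31 bp
Sorted largest to smallest: 75, 31, 16, 10, 8 bp.

75, 31, 16, 10, 8 bp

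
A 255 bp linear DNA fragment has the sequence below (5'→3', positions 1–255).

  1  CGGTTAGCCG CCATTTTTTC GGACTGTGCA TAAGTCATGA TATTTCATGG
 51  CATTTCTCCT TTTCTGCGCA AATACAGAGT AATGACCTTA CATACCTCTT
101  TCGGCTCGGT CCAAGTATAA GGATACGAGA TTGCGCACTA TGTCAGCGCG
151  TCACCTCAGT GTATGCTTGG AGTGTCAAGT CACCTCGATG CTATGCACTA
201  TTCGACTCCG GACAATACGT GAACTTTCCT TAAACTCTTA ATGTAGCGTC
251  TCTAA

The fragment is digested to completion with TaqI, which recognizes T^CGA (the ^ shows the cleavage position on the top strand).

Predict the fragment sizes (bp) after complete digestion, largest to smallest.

185, 53, 17 bp

TaqI sites (TCGA) start at positions 185, 202.
TaqI cuts after the first base of each site, so after positions 185, 202.
Linear molecule, 2 cuts → 3 fragments:
  1–185 → 185 bp
  186–202 → 17 bp
  203–255 → 53 bp
Sorted largest to smallest: 185, 53, 17 bp.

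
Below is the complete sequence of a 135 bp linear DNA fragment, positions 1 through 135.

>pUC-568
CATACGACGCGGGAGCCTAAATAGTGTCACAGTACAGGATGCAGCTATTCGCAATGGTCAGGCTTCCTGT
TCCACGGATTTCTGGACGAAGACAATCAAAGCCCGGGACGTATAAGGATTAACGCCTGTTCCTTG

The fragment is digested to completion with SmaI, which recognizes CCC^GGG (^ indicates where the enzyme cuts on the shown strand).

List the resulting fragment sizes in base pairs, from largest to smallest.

104, 31 bp

The SmaI site (CCCGGG) starts at position 102.
SmaI cuts after base 3 of each site, so after position 104.
Linear molecule, 1 cut → 2 fragments:
  1–104 → 104 bp
  105–135 → 31 bp
Sorted largest to smallest: 104, 31 bp.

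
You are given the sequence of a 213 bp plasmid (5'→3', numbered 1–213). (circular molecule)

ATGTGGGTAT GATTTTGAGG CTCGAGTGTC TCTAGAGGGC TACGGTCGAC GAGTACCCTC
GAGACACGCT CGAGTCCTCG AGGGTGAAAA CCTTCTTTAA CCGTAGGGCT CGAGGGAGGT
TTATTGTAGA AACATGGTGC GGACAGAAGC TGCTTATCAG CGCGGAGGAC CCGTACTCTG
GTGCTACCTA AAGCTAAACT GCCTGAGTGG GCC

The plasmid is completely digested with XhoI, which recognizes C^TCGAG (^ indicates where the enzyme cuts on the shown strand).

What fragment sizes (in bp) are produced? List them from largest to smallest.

XhoI sites (CTCGAG) start at positions 21, 58, 69, 77, 109.
XhoI cuts after the first base of each site, so after positions 21, 58, 69, 77, 109.
Circular molecule, 5 cuts → 5 fragments:
  22–58 → 37 bp
  59–69 → 11 bp
  70–77 → 8 bp
  78–109 → 32 bp
  110–213 then 1–21 → 104 + 21 = 125 bp
Sorted largest to smallest: 125, 37, 32, 11, 8 bp.

125, 37, 32, 11, 8 bp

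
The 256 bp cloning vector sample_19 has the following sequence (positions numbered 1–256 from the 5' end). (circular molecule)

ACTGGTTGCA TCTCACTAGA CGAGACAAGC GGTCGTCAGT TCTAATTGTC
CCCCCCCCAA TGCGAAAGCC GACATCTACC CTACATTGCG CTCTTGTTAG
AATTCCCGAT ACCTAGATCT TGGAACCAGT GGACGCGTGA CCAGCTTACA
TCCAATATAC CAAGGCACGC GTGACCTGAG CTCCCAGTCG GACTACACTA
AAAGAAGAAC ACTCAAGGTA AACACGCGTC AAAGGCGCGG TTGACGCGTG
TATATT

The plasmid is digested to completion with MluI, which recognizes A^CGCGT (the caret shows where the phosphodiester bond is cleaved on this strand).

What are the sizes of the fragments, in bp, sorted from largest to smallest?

145, 57, 34, 20 bp

MluI sites (ACGCGT) start at positions 133, 167, 224, 244.
MluI cuts after the first base of each site, so after positions 133, 167, 224, 244.
Circular molecule, 4 cuts → 4 fragments:
  134–167 → 34 bp
  168–224 → 57 bp
  225–244 → 20 bp
  245–256 then 1–133 → 12 + 133 = 145 bp
Sorted largest to smallest: 145, 57, 34, 20 bp.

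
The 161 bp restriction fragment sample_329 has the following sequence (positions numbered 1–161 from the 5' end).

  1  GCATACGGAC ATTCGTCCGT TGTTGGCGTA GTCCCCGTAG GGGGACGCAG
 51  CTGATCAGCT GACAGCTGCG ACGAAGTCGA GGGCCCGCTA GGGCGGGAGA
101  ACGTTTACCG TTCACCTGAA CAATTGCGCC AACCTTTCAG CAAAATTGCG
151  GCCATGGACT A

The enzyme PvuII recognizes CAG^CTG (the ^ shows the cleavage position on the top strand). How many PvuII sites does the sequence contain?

CAGCTG occurs starting at positions 48, 56, 63.
PvuII cuts at 3 sites.

3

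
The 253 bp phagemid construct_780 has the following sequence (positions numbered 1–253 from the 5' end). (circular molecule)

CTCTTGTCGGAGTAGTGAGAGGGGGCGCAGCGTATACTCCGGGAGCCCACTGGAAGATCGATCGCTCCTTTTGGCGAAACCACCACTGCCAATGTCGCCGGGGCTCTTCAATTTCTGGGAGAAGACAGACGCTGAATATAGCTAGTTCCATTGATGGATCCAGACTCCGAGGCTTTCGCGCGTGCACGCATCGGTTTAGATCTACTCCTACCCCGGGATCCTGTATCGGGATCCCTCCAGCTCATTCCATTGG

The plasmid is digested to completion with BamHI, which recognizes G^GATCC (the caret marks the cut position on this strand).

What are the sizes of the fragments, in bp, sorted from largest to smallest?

BamHI sites (GGATCC) start at positions 156, 216, 229.
BamHI cuts after the first base of each site, so after positions 156, 216, 229.
Circular molecule, 3 cuts → 3 fragments:
  157–216 → 60 bp
  217–229 → 13 bp
  230–253 then 1–156 → 24 + 156 = 180 bp
Sorted largest to smallest: 180, 60, 13 bp.

180, 60, 13 bp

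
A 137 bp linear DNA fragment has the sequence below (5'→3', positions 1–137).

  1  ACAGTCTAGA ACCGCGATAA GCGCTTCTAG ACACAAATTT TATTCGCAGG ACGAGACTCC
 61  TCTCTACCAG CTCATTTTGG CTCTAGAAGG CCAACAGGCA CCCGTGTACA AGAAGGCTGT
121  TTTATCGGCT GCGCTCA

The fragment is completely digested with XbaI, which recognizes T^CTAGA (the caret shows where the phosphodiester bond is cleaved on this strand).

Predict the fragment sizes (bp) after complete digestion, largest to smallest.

56, 55, 21, 5 bp

XbaI sites (TCTAGA) start at positions 5, 26, 82.
XbaI cuts after the first base of each site, so after positions 5, 26, 82.
Linear molecule, 3 cuts → 4 fragments:
  1–5 → 5 bp
  6–26 → 21 bp
  27–82 → 56 bp
  83–137 → 55 bp
Sorted largest to smallest: 56, 55, 21, 5 bp.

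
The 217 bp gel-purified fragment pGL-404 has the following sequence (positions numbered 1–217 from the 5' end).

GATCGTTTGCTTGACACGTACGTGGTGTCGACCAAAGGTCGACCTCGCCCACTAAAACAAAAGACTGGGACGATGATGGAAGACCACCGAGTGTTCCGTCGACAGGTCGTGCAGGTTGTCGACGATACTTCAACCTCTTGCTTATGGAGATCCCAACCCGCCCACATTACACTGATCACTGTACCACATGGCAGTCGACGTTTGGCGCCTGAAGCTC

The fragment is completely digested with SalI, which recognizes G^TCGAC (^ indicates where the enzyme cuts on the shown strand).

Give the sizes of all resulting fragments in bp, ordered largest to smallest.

76, 60, 27, 23, 20, 11 bp

SalI sites (GTCGAC) start at positions 27, 38, 98, 118, 194.
SalI cuts after the first base of each site, so after positions 27, 38, 98, 118, 194.
Linear molecule, 5 cuts → 6 fragments:
  1–27 → 27 bp
  28–38 → 11 bp
  39–98 → 60 bp
  99–118 → 20 bp
  119–194 → 76 bp
  195–217 → 23 bp
Sorted largest to smallest: 76, 60, 27, 23, 20, 11 bp.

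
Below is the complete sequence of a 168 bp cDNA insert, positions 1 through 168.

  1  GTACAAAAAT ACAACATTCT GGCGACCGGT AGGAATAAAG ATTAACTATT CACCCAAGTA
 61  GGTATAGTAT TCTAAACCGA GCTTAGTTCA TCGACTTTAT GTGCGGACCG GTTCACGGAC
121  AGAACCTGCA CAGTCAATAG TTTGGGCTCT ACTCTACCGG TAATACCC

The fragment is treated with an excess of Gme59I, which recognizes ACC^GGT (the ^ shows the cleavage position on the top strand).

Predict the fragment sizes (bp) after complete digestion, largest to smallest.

Gme59I sites (ACCGGT) start at positions 25, 107, 156.
Gme59I cuts after base 3 of each site, so after positions 27, 109, 158.
Linear molecule, 3 cuts → 4 fragments:
  1–27 → 27 bp
  28–109 → 82 bp
  110–158 → 49 bp
  159–168 → 10 bp
Sorted largest to smallest: 82, 49, 27, 10 bp.

82, 49, 27, 10 bp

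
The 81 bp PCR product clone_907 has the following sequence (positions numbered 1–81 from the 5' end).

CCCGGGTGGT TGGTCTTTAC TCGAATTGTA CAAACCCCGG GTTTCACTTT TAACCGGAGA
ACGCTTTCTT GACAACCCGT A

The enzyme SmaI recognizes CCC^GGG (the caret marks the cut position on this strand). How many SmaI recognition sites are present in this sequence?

CCCGGG occurs starting at positions 1, 36.
SmaI cuts at 2 sites.

2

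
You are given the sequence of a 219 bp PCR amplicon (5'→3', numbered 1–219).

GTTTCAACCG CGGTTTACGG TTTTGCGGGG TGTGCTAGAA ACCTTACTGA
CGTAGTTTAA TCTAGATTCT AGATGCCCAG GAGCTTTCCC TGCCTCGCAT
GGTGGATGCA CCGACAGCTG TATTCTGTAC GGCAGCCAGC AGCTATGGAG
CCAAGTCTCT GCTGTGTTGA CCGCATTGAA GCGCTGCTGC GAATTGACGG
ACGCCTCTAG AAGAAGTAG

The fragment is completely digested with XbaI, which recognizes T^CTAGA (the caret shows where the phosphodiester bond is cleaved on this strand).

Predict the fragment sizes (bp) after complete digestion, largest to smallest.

138, 61, 13, 7 bp

XbaI sites (TCTAGA) start at positions 61, 68, 206.
XbaI cuts after the first base of each site, so after positions 61, 68, 206.
Linear molecule, 3 cuts → 4 fragments:
  1–61 → 61 bp
  62–68 → 7 bp
  69–206 → 138 bp
  207–219 → 13 bp
Sorted largest to smallest: 138, 61, 13, 7 bp.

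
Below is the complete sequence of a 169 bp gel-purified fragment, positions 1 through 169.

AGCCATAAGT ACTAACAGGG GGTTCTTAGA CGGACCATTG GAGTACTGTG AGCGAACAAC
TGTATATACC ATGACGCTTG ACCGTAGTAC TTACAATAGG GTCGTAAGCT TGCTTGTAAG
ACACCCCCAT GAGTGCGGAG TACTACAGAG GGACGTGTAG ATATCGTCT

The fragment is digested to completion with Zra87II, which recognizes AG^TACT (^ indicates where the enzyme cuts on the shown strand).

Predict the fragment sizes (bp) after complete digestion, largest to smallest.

53, 44, 34, 29, 9 bp

Zra87II sites (AGTACT) start at positions 8, 42, 86, 139.
Zra87II cuts after base 2 of each site, so after positions 9, 43, 87, 140.
Linear molecule, 4 cuts → 5 fragments:
  1–9 → 9 bp
  10–43 → 34 bp
  44–87 → 44 bp
  88–140 → 53 bp
  141–169 → 29 bp
Sorted largest to smallest: 53, 44, 34, 29, 9 bp.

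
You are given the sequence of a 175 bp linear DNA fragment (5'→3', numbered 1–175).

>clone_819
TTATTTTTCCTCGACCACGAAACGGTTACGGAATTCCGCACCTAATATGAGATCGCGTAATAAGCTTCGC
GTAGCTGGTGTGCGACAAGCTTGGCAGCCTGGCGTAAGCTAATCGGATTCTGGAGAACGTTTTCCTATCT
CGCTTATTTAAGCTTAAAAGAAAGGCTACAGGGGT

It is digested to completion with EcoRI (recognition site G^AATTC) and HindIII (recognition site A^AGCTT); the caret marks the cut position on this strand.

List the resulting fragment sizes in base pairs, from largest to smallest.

The EcoRI site (GAATTC) starts at position 31.
EcoRI cuts after the first base of each site, so after position 31.
HindIII sites (AAGCTT) start at positions 62, 87, 150.
HindIII cuts after the first base of each site, so after positions 62, 87, 150.
Combined cut positions: 31, 62, 87, 150.
Linear molecule, 4 cuts → 5 fragments:
  1–31 → 31 bp
  32–62 → 31 bp
  63–87 → 25 bp
  88–150 → 63 bp
  151–175 → 25 bp
Sorted largest to smallest: 63, 31, 31, 25, 25 bp.

63, 31, 31, 25, 25 bp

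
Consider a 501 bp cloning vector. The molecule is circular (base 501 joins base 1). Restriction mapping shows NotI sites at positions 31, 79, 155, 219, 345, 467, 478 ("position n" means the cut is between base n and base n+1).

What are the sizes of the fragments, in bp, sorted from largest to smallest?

Circular molecule, 7 cuts → 7 fragments:
  79 − 31 = 48 bp
  155 − 79 = 76 bp
  219 − 155 = 64 bp
  345 − 219 = 126 bp
  467 − 345 = 122 bp
  478 − 467 = 11 bp
  wrap: 501 − 478 + 31 = 54 bp
Sorted largest to smallest: 126, 122, 76, 64, 54, 48, 11 bp.

126, 122, 76, 64, 54, 48, 11 bp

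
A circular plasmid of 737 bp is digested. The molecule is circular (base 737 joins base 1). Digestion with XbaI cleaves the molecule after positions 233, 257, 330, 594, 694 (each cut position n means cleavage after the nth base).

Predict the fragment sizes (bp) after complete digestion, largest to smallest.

276, 264, 100, 73, 24 bp

Circular molecule, 5 cuts → 5 fragments:
  257 − 233 = 24 bp
  330 − 257 = 73 bp
  594 − 330 = 264 bp
  694 − 594 = 100 bp
  wrap: 737 − 694 + 233 = 276 bp
Sorted largest to smallest: 276, 264, 100, 73, 24 bp.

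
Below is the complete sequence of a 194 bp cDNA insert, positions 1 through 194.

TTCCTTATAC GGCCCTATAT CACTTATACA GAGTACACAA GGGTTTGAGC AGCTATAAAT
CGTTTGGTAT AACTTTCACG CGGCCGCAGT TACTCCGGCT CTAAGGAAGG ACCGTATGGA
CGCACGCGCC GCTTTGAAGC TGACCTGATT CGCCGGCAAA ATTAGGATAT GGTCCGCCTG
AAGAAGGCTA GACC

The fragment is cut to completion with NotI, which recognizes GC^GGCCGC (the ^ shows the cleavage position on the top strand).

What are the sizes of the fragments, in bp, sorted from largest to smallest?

The NotI site (GCGGCCGC) starts at position 80.
NotI cuts after base 2 of each site, so after position 81.
Linear molecule, 1 cut → 2 fragments:
  1–81 → 81 bp
  82–194 → 113 bp
Sorted largest to smallest: 113, 81 bp.

113, 81 bp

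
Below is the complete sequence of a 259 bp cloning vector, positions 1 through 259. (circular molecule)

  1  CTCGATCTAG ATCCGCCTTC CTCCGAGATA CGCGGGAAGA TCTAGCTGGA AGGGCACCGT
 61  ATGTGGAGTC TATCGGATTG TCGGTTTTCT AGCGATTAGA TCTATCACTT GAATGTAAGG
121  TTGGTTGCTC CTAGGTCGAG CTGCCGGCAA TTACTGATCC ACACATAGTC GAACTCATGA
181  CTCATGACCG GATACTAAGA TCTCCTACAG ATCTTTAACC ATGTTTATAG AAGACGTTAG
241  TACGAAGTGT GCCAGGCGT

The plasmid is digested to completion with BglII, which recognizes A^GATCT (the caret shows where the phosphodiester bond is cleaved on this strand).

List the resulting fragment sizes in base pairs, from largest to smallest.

100, 88, 60, 11 bp

BglII sites (AGATCT) start at positions 38, 98, 198, 209.
BglII cuts after the first base of each site, so after positions 38, 98, 198, 209.
Circular molecule, 4 cuts → 4 fragments:
  39–98 → 60 bp
  99–198 → 100 bp
  199–209 → 11 bp
  210–259 then 1–38 → 50 + 38 = 88 bp
Sorted largest to smallest: 100, 88, 60, 11 bp.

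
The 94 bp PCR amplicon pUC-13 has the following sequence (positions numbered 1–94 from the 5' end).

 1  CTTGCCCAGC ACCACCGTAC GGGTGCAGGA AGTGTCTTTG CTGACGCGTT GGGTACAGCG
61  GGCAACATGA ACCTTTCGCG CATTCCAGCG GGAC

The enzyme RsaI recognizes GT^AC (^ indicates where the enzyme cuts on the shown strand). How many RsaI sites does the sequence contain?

GTAC occurs starting at positions 17, 53.
RsaI cuts at 2 sites.

2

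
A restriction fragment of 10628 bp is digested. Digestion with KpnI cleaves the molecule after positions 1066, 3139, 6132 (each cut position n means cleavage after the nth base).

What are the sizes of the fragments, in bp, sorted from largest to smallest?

Linear molecule, 3 cuts → 4 fragments:
  1066 − 0 = 1066 bp
  3139 − 1066 = 2073 bp
  6132 − 3139 = 2993 bp
  10628 − 6132 = 4496 bp
Sorted largest to smallest: 4496, 2993, 2073, 1066 bp.

4496, 2993, 2073, 1066 bp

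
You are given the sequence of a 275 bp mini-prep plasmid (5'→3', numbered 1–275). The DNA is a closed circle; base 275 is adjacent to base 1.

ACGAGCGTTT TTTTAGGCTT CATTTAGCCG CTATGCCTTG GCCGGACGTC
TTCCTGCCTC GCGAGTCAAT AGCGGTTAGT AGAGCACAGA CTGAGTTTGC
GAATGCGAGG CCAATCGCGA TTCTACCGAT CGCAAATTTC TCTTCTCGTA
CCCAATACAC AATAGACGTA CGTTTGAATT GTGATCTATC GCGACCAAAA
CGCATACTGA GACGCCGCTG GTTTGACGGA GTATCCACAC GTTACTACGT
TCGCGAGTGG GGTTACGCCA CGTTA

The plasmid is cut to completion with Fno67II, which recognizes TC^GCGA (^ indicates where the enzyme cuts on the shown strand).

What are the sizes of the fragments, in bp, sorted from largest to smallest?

Fno67II sites (TCGCGA) start at positions 59, 115, 189, 251.
Fno67II cuts after base 2 of each site, so after positions 60, 116, 190, 252.
Circular molecule, 4 cuts → 4 fragments:
  61–116 → 56 bp
  117–190 → 74 bp
  191–252 → 62 bp
  253–275 then 1–60 → 23 + 60 = 83 bp
Sorted largest to smallest: 83, 74, 62, 56 bp.

83, 74, 62, 56 bp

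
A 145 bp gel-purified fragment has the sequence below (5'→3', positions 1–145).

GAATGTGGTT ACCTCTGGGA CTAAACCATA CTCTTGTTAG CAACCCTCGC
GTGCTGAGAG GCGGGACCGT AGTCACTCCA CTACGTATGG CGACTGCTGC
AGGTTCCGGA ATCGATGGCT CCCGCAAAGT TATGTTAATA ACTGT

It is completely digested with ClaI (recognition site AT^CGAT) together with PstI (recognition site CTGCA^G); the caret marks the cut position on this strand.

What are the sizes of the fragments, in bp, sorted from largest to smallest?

The ClaI site (ATCGAT) starts at position 111.
ClaI cuts after base 2 of each site, so after position 112.
The PstI site (CTGCAG) starts at position 97.
PstI cuts after base 5 of each site (before the last base), so after position 101.
Combined cut positions: 101, 112.
Linear molecule, 2 cuts → 3 fragments:
  1–101 → 101 bp
  102–112 → 11 bp
  113–145 → 33 bp
Sorted largest to smallest: 101, 33, 11 bp.

101, 33, 11 bp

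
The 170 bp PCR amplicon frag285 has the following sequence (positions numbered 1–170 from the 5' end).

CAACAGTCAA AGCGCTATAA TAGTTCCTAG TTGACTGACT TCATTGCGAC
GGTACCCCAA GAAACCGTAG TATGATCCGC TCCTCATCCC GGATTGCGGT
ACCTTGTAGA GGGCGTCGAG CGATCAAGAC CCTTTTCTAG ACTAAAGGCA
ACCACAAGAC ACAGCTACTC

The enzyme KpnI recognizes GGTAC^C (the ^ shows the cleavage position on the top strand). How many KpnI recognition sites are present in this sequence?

GGTACC occurs starting at positions 51, 98.
KpnI cuts at 2 sites.

2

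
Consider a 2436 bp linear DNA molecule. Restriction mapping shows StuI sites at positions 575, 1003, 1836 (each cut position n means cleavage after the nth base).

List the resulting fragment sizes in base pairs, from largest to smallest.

Linear molecule, 3 cuts → 4 fragments:
  575 − 0 = 575 bp
  1003 − 575 = 428 bp
  1836 − 1003 = 833 bp
  2436 − 1836 = 600 bp
Sorted largest to smallest: 833, 600, 575, 428 bp.

833, 600, 575, 428 bp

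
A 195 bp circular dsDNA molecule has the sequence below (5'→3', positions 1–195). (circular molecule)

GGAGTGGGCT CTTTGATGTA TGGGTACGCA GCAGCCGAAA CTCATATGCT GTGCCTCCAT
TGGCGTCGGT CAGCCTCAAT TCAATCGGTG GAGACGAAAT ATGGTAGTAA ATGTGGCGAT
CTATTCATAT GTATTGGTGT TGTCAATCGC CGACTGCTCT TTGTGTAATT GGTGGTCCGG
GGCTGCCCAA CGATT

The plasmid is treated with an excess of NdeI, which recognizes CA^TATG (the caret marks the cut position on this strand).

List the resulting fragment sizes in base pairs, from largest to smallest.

112, 83 bp

NdeI sites (CATATG) start at positions 43, 126.
NdeI cuts after base 2 of each site, so after positions 44, 127.
Circular molecule, 2 cuts → 2 fragments:
  45–127 → 83 bp
  128–195 then 1–44 → 68 + 44 = 112 bp
Sorted largest to smallest: 112, 83 bp.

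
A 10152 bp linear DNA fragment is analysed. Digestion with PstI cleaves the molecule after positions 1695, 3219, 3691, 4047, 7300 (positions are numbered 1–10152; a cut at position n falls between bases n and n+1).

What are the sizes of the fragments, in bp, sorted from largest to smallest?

3253, 2852, 1695, 1524, 472, 356 bp

Linear molecule, 5 cuts → 6 fragments:
  1695 − 0 = 1695 bp
  3219 − 1695 = 1524 bp
  3691 − 3219 = 472 bp
  4047 − 3691 = 356 bp
  7300 − 4047 = 3253 bp
  10152 − 7300 = 2852 bp
Sorted largest to smallest: 3253, 2852, 1695, 1524, 472, 356 bp.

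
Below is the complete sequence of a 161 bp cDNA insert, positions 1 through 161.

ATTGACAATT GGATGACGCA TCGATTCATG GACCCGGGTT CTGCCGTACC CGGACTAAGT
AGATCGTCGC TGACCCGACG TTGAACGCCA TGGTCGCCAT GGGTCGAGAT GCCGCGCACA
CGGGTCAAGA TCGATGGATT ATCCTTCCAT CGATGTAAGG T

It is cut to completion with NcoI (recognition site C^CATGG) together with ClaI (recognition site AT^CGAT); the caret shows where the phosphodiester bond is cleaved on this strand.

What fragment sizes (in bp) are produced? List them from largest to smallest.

NcoI sites (CCATGG) start at positions 88, 97.
NcoI cuts after the first base of each site, so after positions 88, 97.
ClaI sites (ATCGAT) start at positions 20, 130, 149.
ClaI cuts after base 2 of each site, so after positions 21, 131, 150.
Combined cut positions: 21, 88, 97, 131, 150.
Linear molecule, 5 cuts → 6 fragments:
  1–21 → 21 bp
  22–88 → 67 bp
  89–97 → 9 bp
  98–131 → 34 bp
  132–150 → 19 bp
  151–161 → 11 bp
Sorted largest to smallest: 67, 34, 21, 19, 11, 9 bp.

67, 34, 21, 19, 11, 9 bp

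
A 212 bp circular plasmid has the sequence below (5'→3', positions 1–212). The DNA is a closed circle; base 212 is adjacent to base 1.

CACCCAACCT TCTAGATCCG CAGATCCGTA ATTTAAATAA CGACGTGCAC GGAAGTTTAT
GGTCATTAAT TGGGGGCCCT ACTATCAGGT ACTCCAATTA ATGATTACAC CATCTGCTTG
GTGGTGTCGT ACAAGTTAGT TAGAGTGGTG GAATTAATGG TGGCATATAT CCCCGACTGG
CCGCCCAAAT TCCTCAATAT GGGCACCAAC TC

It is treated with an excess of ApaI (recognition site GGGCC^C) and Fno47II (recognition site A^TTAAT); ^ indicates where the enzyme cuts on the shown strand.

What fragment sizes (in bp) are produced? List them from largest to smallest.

The ApaI site (GGGCCC) starts at position 74.
ApaI cuts after base 5 of each site (before the last base), so after position 78.
Fno47II sites (ATTAAT) start at positions 65, 97, 153.
Fno47II cuts after the first base of each site, so after positions 65, 97, 153.
Combined cut positions: 65, 78, 97, 153.
Circular molecule, 4 cuts → 4 fragments:
  66–78 → 13 bp
  79–97 → 19 bp
  98–153 → 56 bp
  154–212 then 1–65 → 59 + 65 = 124 bp
Sorted largest to smallest: 124, 56, 19, 13 bp.

124, 56, 19, 13 bp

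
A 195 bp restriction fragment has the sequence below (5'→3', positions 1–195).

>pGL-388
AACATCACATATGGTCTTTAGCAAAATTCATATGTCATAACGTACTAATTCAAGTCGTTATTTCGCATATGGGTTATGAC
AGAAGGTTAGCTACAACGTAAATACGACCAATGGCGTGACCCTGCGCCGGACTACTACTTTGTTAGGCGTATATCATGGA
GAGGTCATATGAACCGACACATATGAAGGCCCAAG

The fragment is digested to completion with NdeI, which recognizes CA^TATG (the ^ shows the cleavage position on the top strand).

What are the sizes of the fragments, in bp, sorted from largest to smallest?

NdeI sites (CATATG) start at positions 8, 29, 66, 166, 180.
NdeI cuts after base 2 of each site, so after positions 9, 30, 67, 167, 181.
Linear molecule, 5 cuts → 6 fragments:
  1–9 → 9 bp
  10–30 → 21 bp
  31–67 → 37 bp
  68–167 → 100 bp
  168–181 → 14 bp
  182–195 → 14 bp
Sorted largest to smallest: 100, 37, 21, 14, 14, 9 bp.

100, 37, 21, 14, 14, 9 bp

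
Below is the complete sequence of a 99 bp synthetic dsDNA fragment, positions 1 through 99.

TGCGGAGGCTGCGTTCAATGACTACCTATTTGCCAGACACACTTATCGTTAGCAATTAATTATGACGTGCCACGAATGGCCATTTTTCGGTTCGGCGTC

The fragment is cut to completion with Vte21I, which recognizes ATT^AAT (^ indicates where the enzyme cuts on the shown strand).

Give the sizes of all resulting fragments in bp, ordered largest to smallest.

57, 42 bp

The Vte21I site (ATTAAT) starts at position 55.
Vte21I cuts after base 3 of each site, so after position 57.
Linear molecule, 1 cut → 2 fragments:
  1–57 → 57 bp
  58–99 → 42 bp
Sorted largest to smallest: 57, 42 bp.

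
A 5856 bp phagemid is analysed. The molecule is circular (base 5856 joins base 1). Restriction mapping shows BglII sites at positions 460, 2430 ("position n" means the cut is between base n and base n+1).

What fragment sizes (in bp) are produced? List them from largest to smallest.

Circular molecule, 2 cuts → 2 fragments:
  2430 − 460 = 1970 bp
  wrap: 5856 − 2430 + 460 = 3886 bp
Sorted largest to smallest: 3886, 1970 bp.

3886, 1970 bp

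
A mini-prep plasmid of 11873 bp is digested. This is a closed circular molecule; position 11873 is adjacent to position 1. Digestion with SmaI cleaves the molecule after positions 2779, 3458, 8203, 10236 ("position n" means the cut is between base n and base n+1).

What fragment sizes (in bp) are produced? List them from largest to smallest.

4745, 4416, 2033, 679 bp

Circular molecule, 4 cuts → 4 fragments:
  3458 − 2779 = 679 bp
  8203 − 3458 = 4745 bp
  10236 − 8203 = 2033 bp
  wrap: 11873 − 10236 + 2779 = 4416 bp
Sorted largest to smallest: 4745, 4416, 2033, 679 bp.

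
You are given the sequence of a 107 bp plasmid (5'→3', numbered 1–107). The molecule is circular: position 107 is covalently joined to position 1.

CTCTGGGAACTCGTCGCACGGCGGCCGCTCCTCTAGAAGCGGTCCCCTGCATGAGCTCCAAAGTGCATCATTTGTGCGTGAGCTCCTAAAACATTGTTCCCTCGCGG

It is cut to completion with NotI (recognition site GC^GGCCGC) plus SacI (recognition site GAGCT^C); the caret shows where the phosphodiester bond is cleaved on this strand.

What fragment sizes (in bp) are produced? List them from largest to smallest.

45, 35, 27 bp

The NotI site (GCGGCCGC) starts at position 21.
NotI cuts after base 2 of each site, so after position 22.
SacI sites (GAGCTC) start at positions 53, 80.
SacI cuts after base 5 of each site (before the last base), so after positions 57, 84.
Combined cut positions: 22, 57, 84.
Circular molecule, 3 cuts → 3 fragments:
  23–57 → 35 bp
  58–84 → 27 bp
  85–107 then 1–22 → 23 + 22 = 45 bp
Sorted largest to smallest: 45, 35, 27 bp.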